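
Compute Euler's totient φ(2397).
φ(2397) = 1472

φ is multiplicative, with φ(p^e) = p^e − p^(e−1). Factorise 2397 = 3 · 17 · 47. Then
  φ(2397) = (3 − 1) · (17 − 1) · (47 − 1) = 2 · 16 · 46 = 1472.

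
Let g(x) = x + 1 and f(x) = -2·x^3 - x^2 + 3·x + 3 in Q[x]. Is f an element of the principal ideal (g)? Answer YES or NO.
In Q[x] the ideal (g) consists of all multiples of g, so f ∈ (g) iff g | f, i.e. iff the remainder of f on division by g is 0. Divide f by g (g is monic, so eliminate the leading term of the running remainder at each step):
  leading term -2·x^3: subtract (-2·x^2)·g(x) = -2·x^3 - 2·x^2, leaving x^2 + 3·x + 3
  leading term x^2: subtract (x)·g(x) = x^2 + x, leaving 2·x + 3
  leading term 2·x: subtract (2)·g(x) = 2·x + 2, leaving 1
The remainder r(x) = 1 ≠ 0 (and deg r < deg g), so g ∤ f, i.e. f ∉ (g).

Final answer: NO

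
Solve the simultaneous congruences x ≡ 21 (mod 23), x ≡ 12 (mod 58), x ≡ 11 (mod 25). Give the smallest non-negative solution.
The moduli 23, 58, 25 are pairwise coprime, so by the CRT there is a unique solution mod 23·58·25 = 33350.
Solve by successive substitution. Start with x ≡ 21 (mod 23).
  Combine with x ≡ 12 (mod 58): write x = 21 + 23·t and require 21 + 23·t ≡ 12 (mod 58), i.e. 23·t ≡ 12 − 21 ≡ 49 (mod 58). Since 23^(−1) ≡ 53 (mod 58), t ≡ 53·49 ≡ 45 (mod 58). So x ≡ 21 + 23·45 = 1056 (mod 1334).
  Combine with x ≡ 11 (mod 25): write x = 1056 + 1334·t and require 1056 + 1334·t ≡ 11 (mod 25), i.e. 1334·t ≡ 11 − 1056 ≡ 5 (mod 25). Since 1334^(−1) ≡ 14 (mod 25) (1334 ≡ 9 (mod 25)), t ≡ 14·5 ≡ 20 (mod 25). So x ≡ 1056 + 1334·20 = 27736 (mod 33350).
Unique solution in [0, 33350): x = 27736.

Final answer: x ≡ 27736 (mod 33350); the representative in [0, 33350) is 27736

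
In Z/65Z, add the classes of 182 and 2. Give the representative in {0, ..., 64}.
Reduce the summands first: 182 ≡ 52 (mod 65), so 182 + 2 ≡ 52 + 2 (mod 65). 52 + 2 = 54; 54 = 0·65 + 54, so (182 + 2) mod 65 = 54.

Final answer: 54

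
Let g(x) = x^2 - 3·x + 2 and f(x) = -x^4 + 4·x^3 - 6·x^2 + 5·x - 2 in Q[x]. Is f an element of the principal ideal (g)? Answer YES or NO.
YES

In Q[x] the ideal (g) consists of all multiples of g, so f ∈ (g) iff g | f, i.e. iff the remainder of f on division by g is 0. Divide f by g (g is monic, so eliminate the leading term of the running remainder at each step):
  leading term -x^4: subtract (-x^2)·g(x) = -x^4 + 3·x^3 - 2·x^2, leaving x^3 - 4·x^2 + 5·x - 2
  leading term x^3: subtract (x)·g(x) = x^3 - 3·x^2 + 2·x, leaving -x^2 + 3·x - 2
  leading term -x^2: subtract (-1)·g(x) = -x^2 + 3·x - 2, leaving 0
The remainder is 0, so f(x) = g(x) · h(x) with h(x) = -x^2 + x - 1. Hence g | f, i.e. f ∈ (g).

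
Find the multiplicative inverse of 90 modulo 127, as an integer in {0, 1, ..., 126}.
Apply the extended Euclidean algorithm to (127, 90), tracking rows (r, s, t) with s·127 + t·90 = r. Each division r_prev = q·r_cur + r_new produces the new row as (previous row) − q·(current row):
  row A: (127, 1, 0)   [1·127 + 0·90 = 127]
  row B: (90, 0, 1)   [0·127 + 1·90 = 90]
  127 = 1·90 + 37   → row C = row A − 1·row B = (37, 1, −1)   [check: 1·127 − 1·90 = 37]
  90 = 2·37 + 16   → row D = row B − 2·row C = (16, −2, 3)   [check: −2·127 + 3·90 = 16]
  37 = 2·16 + 5   → row E = row C − 2·row D = (5, 5, −7)   [check: 5·127 − 7·90 = 5]
  16 = 3·5 + 1   → row F = row D − 3·row E = (1, −17, 24)   [check: −17·127 + 24·90 = 1]
  5 = 5·1 + 0   → remainder 0, stop. gcd = 1 (last nonzero row F).
The gcd is 1, so 90 is invertible mod 127. The last nonzero row gives −17·127 + 24·90 = 1, so t = 24. So 90^(−1) ≡ 24 (mod 127). Verify: 90 · 24 = 2160 ≡ 1 (mod 127). ✓

Final answer: 90^(−1) ≡ 24 (mod 127)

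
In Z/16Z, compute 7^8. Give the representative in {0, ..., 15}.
1

Use repeated squaring. Binary(8) = 1000. Walk through the bits of the exponent 8 left-to-right: at each bit after the leading one, square the running value, then multiply by 7 if the bit is 1 (always reducing mod 16):
  bit 1 = 1 (leading): start with 7.
  bit 2 = 0: square 7^2 = 49 ≡ 1 (mod 16).
  bit 3 = 0: square 1^2 = 1 (mod 16).
  bit 4 = 0: square 1^2 = 1 (mod 16).
Final value: 7^8 ≡ 1 (mod 16).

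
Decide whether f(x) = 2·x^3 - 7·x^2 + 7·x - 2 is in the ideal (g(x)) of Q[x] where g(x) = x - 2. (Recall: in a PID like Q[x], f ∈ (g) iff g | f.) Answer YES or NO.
YES

In Q[x] the ideal (g) consists of all multiples of g, so f ∈ (g) iff g | f, i.e. iff the remainder of f on division by g is 0. Divide f by g (g is monic, so eliminate the leading term of the running remainder at each step):
  leading term 2·x^3: subtract (2·x^2)·g(x) = 2·x^3 - 4·x^2, leaving -3·x^2 + 7·x - 2
  leading term -3·x^2: subtract (-3·x)·g(x) = -3·x^2 + 6·x, leaving x - 2
  leading term x: subtract (1)·g(x) = x - 2, leaving 0
The remainder is 0, so f(x) = g(x) · h(x) with h(x) = 2·x^2 - 3·x + 1. Hence g | f, i.e. f ∈ (g).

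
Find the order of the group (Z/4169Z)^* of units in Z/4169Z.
(Z/4169Z)^* consists of the classes a with gcd(a, 4169) = 1, so its order is φ(4169). φ is multiplicative, with φ(p^e) = p^e − p^(e−1). Factorise 4169 = 11 · 379. Then
  φ(4169) = (11 − 1) · (379 − 1) = 10 · 378 = 3780.
Thus |(Z/4169Z)^*| = 3780.

Final answer: |(Z/4169Z)^*| = 3780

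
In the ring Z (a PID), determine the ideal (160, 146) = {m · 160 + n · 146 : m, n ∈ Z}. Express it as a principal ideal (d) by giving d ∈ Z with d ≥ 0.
(160, 146) = (2); d = 2

In the PID Z, (a, b) is generated by gcd(a, b). Compute gcd(160, 146) with the extended Euclidean algorithm, tracking rows (r, s, t) with s·160 + t·146 = r:
  row A: (160, 1, 0)   [1·160 + 0·146 = 160]
  row B: (146, 0, 1)   [0·160 + 1·146 = 146]
  160 = 1·146 + 14   → row C = row A − 1·row B = (14, 1, −1)   [check: 1·160 − 1·146 = 14]
  146 = 10·14 + 6   → row D = row B − 10·row C = (6, −10, 11)   [check: −10·160 + 11·146 = 6]
  14 = 2·6 + 2   → row E = row C − 2·row D = (2, 21, −23)   [check: 21·160 − 23·146 = 2]
  6 = 3·2 + 0   → remainder 0, stop. gcd = 2 (last nonzero row E).
So gcd(160, 146) = 2, with Bézout identity 21·160 − 23·146 = 2. Containment (⊇): the Bézout identity exhibits 2 as an element of (160, 146), giving (2) ⊆ (160, 146). Containment (⊆): since 2 | 160 and 2 | 146 (160 = 2·80, 146 = 2·73), every Z-linear combination of 160 and 146 is divisible by 2, so (160, 146) ⊆ (2). Therefore (160, 146) = (2), d = 2.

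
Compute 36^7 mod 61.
49

Use repeated squaring. Binary(7) = 111. Walk through the bits of the exponent 7 left-to-right: at each bit after the leading one, square the running value, then multiply by 36 if the bit is 1 (always reducing mod 61):
  bit 1 = 1 (leading): start with 36.
  bit 2 = 1: square 36^2 = 1296 ≡ 15; bit is 1, so multiply 15·36 = 540 ≡ 52 (mod 61).
  bit 3 = 1: square 52^2 = 2704 ≡ 20; bit is 1, so multiply 20·36 = 720 ≡ 49 (mod 61).
Final value: 36^7 ≡ 49 (mod 61).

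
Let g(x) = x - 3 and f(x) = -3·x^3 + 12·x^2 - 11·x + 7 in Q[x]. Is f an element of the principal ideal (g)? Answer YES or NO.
NO

In Q[x] the ideal (g) consists of all multiples of g, so f ∈ (g) iff g | f, i.e. iff the remainder of f on division by g is 0. Divide f by g (g is monic, so eliminate the leading term of the running remainder at each step):
  leading term -3·x^3: subtract (-3·x^2)·g(x) = -3·x^3 + 9·x^2, leaving 3·x^2 - 11·x + 7
  leading term 3·x^2: subtract (3·x)·g(x) = 3·x^2 - 9·x, leaving 7 - 2·x
  leading term -2·x: subtract (-2)·g(x) = 6 - 2·x, leaving 1
The remainder r(x) = 1 ≠ 0 (and deg r < deg g), so g ∤ f, i.e. f ∉ (g).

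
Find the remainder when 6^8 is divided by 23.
Use repeated squaring. Binary(8) = 1000. Walk through the bits of the exponent 8 left-to-right: at each bit after the leading one, square the running value, then multiply by 6 if the bit is 1 (always reducing mod 23):
  bit 1 = 1 (leading): start with 6.
  bit 2 = 0: square 6^2 = 36 ≡ 13 (mod 23).
  bit 3 = 0: square 13^2 = 169 ≡ 8 (mod 23).
  bit 4 = 0: square 8^2 = 64 ≡ 18 (mod 23).
Final value: 6^8 ≡ 18 (mod 23).

Final answer: 18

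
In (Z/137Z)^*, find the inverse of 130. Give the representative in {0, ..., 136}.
130^(−1) ≡ 39 (mod 137)

Apply the extended Euclidean algorithm to (137, 130), tracking rows (r, s, t) with s·137 + t·130 = r. Each division r_prev = q·r_cur + r_new produces the new row as (previous row) − q·(current row):
  row A: (137, 1, 0)   [1·137 + 0·130 = 137]
  row B: (130, 0, 1)   [0·137 + 1·130 = 130]
  137 = 1·130 + 7   → row C = row A − 1·row B = (7, 1, −1)   [check: 1·137 − 1·130 = 7]
  130 = 18·7 + 4   → row D = row B − 18·row C = (4, −18, 19)   [check: −18·137 + 19·130 = 4]
  7 = 1·4 + 3   → row E = row C − 1·row D = (3, 19, −20)   [check: 19·137 − 20·130 = 3]
  4 = 1·3 + 1   → row F = row D − 1·row E = (1, −37, 39)   [check: −37·137 + 39·130 = 1]
  3 = 3·1 + 0   → remainder 0, stop. gcd = 1 (last nonzero row F).
The gcd is 1, so 130 is invertible mod 137. The last nonzero row gives −37·137 + 39·130 = 1, so t = 39. So 130^(−1) ≡ 39 (mod 137). Verify: 130 · 39 = 5070 ≡ 1 (mod 137). ✓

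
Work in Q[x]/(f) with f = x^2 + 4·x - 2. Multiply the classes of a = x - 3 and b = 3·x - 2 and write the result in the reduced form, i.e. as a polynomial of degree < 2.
First multiply in Q[x] without reducing: a · b = 3·x^2 - 11·x + 6. Now divide by f(x) = x^2 + 4·x - 2, eliminating the leading term at each step:
  leading term 3·x^2: subtract (3)·f(x) = 3·x^2 + 12·x - 6, leaving 12 - 23·x
The degree is now < 2, so this is the remainder. Hence a · b ≡ 12 - 23·x in Q[x]/(f).

Final answer: a · b ≡ 12 - 23·x (mod f(x))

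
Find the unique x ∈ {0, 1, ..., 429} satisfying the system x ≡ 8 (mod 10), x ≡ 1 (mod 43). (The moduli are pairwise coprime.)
x ≡ 388 (mod 430); the representative in [0, 430) is 388

The moduli 10, 43 are pairwise coprime, so by the CRT there is a unique solution mod 10·43 = 430.
Solve by successive substitution. Start with x ≡ 8 (mod 10).
  Combine with x ≡ 1 (mod 43): write x = 8 + 10·t and require 8 + 10·t ≡ 1 (mod 43), i.e. 10·t ≡ 1 − 8 ≡ 36 (mod 43). Since 10^(−1) ≡ 13 (mod 43), t ≡ 13·36 ≡ 38 (mod 43). So x ≡ 8 + 10·38 = 388 (mod 430).
Unique solution in [0, 430): x = 388.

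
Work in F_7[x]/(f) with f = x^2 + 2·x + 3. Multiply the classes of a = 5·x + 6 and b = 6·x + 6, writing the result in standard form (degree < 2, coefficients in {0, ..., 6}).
a · b ≡ 6·x + 2 (mod f(x))

Multiply as integer polynomials: a · b = 30·x^2 + 66·x + 36. Reducing coefficients mod 7: a · b ≡ 2·x^2 + 3·x + 1. Now divide by f(x) = x^2 + 2·x + 3 in F_7[x], eliminating the leading term at each step:
  leading term 2·x^2: subtract (2)·f(x) = 2·x^2 + 4·x + 6, leaving 6·x + 2 (coefficients mod 7)
The degree is now < 2, so this is the remainder. Hence a · b ≡ 6·x + 2 in F_7[x]/(f).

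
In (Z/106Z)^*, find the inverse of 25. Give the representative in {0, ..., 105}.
25^(−1) ≡ 17 (mod 106)

Apply the extended Euclidean algorithm to (106, 25), tracking rows (r, s, t) with s·106 + t·25 = r. Each division r_prev = q·r_cur + r_new produces the new row as (previous row) − q·(current row):
  row A: (106, 1, 0)   [1·106 + 0·25 = 106]
  row B: (25, 0, 1)   [0·106 + 1·25 = 25]
  106 = 4·25 + 6   → row C = row A − 4·row B = (6, 1, −4)   [check: 1·106 − 4·25 = 6]
  25 = 4·6 + 1   → row D = row B − 4·row C = (1, −4, 17)   [check: −4·106 + 17·25 = 1]
  6 = 6·1 + 0   → remainder 0, stop. gcd = 1 (last nonzero row D).
The gcd is 1, so 25 is invertible mod 106. The last nonzero row gives −4·106 + 17·25 = 1, so t = 17. So 25^(−1) ≡ 17 (mod 106). Verify: 25 · 17 = 425 ≡ 1 (mod 106). ✓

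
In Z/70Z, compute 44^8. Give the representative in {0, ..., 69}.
46

Use repeated squaring. Binary(8) = 1000. Walk through the bits of the exponent 8 left-to-right: at each bit after the leading one, square the running value, then multiply by 44 if the bit is 1 (always reducing mod 70):
  bit 1 = 1 (leading): start with 44.
  bit 2 = 0: square 44^2 = 1936 ≡ 46 (mod 70).
  bit 3 = 0: square 46^2 = 2116 ≡ 16 (mod 70).
  bit 4 = 0: square 16^2 = 256 ≡ 46 (mod 70).
Final value: 44^8 ≡ 46 (mod 70).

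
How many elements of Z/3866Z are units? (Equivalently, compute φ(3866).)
An element a ∈ Z/3866Z is a unit iff gcd(a, 3866) = 1, so the number of units is φ(3866). φ is multiplicative, with φ(p^e) = p^e − p^(e−1). Factorise 3866 = 2 · 1933. Then
  φ(3866) = (2 − 1) · (1933 − 1) = 1 · 1932 = 1932.

Final answer: Z/3866Z has φ(3866) = 1932 units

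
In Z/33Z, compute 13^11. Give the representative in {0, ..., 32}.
13

Use repeated squaring. Binary(11) = 1011. Walk through the bits of the exponent 11 left-to-right: at each bit after the leading one, square the running value, then multiply by 13 if the bit is 1 (always reducing mod 33):
  bit 1 = 1 (leading): start with 13.
  bit 2 = 0: square 13^2 = 169 ≡ 4 (mod 33).
  bit 3 = 1: square 4^2 = 16; bit is 1, so multiply 16·13 = 208 ≡ 10 (mod 33).
  bit 4 = 1: square 10^2 = 100 ≡ 1; bit is 1, so multiply 1·13 = 13 (mod 33).
Final value: 13^11 ≡ 13 (mod 33).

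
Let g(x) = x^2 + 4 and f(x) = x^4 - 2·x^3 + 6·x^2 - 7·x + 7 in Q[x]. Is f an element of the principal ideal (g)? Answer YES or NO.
NO

In Q[x] the ideal (g) consists of all multiples of g, so f ∈ (g) iff g | f, i.e. iff the remainder of f on division by g is 0. Divide f by g (g is monic, so eliminate the leading term of the running remainder at each step):
  leading term x^4: subtract (x^2)·g(x) = x^4 + 4·x^2, leaving -2·x^3 + 2·x^2 - 7·x + 7
  leading term -2·x^3: subtract (-2·x)·g(x) = -2·x^3 - 8·x, leaving 2·x^2 + x + 7
  leading term 2·x^2: subtract (2)·g(x) = 2·x^2 + 8, leaving x - 1
The remainder r(x) = x - 1 ≠ 0 (and deg r < deg g), so g ∤ f, i.e. f ∉ (g).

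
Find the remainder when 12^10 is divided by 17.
Use repeated squaring. Binary(10) = 1010. Walk through the bits of the exponent 10 left-to-right: at each bit after the leading one, square the running value, then multiply by 12 if the bit is 1 (always reducing mod 17):
  bit 1 = 1 (leading): start with 12.
  bit 2 = 0: square 12^2 = 144 ≡ 8 (mod 17).
  bit 3 = 1: square 8^2 = 64 ≡ 13; bit is 1, so multiply 13·12 = 156 ≡ 3 (mod 17).
  bit 4 = 0: square 3^2 = 9 (mod 17).
Final value: 12^10 ≡ 9 (mod 17).

Final answer: 9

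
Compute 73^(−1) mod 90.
Apply the extended Euclidean algorithm to (90, 73), tracking rows (r, s, t) with s·90 + t·73 = r. Each division r_prev = q·r_cur + r_new produces the new row as (previous row) − q·(current row):
  row A: (90, 1, 0)   [1·90 + 0·73 = 90]
  row B: (73, 0, 1)   [0·90 + 1·73 = 73]
  90 = 1·73 + 17   → row C = row A − 1·row B = (17, 1, −1)   [check: 1·90 − 1·73 = 17]
  73 = 4·17 + 5   → row D = row B − 4·row C = (5, −4, 5)   [check: −4·90 + 5·73 = 5]
  17 = 3·5 + 2   → row E = row C − 3·row D = (2, 13, −16)   [check: 13·90 − 16·73 = 2]
  5 = 2·2 + 1   → row F = row D − 2·row E = (1, −30, 37)   [check: −30·90 + 37·73 = 1]
  2 = 2·1 + 0   → remainder 0, stop. gcd = 1 (last nonzero row F).
The gcd is 1, so 73 is invertible mod 90. The last nonzero row gives −30·90 + 37·73 = 1, so t = 37. So 73^(−1) ≡ 37 (mod 90). Verify: 73 · 37 = 2701 ≡ 1 (mod 90). ✓

Final answer: 73^(−1) ≡ 37 (mod 90)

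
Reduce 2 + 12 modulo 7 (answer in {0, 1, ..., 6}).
0

Reduce the summands first: 12 ≡ 5 (mod 7), so 2 + 12 ≡ 2 + 5 (mod 7). 2 + 5 = 7; 7 = 1·7 + 0, so (2 + 12) mod 7 = 0.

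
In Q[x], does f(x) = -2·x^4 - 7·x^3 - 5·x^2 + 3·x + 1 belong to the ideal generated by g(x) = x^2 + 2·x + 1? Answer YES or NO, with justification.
In Q[x] the ideal (g) consists of all multiples of g, so f ∈ (g) iff g | f, i.e. iff the remainder of f on division by g is 0. Divide f by g (g is monic, so eliminate the leading term of the running remainder at each step):
  leading term -2·x^4: subtract (-2·x^2)·g(x) = -2·x^4 - 4·x^3 - 2·x^2, leaving -3·x^3 - 3·x^2 + 3·x + 1
  leading term -3·x^3: subtract (-3·x)·g(x) = -3·x^3 - 6·x^2 - 3·x, leaving 3·x^2 + 6·x + 1
  leading term 3·x^2: subtract (3)·g(x) = 3·x^2 + 6·x + 3, leaving -2
The remainder r(x) = -2 ≠ 0 (and deg r < deg g), so g ∤ f, i.e. f ∉ (g).

Final answer: NO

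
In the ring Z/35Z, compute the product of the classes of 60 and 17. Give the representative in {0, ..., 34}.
Reduce the factors first: 60 ≡ 25 (mod 35), so 60 · 17 ≡ 25 · 17 (mod 35). 25 · 17 = 425. Dividing by 35: 425 = 12·35 + 5. So (60 · 17) mod 35 = 5.

Final answer: 5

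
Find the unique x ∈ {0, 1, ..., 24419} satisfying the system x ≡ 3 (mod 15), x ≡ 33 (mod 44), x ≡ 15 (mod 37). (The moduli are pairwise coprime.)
The moduli 15, 44, 37 are pairwise coprime, so by the CRT there is a unique solution mod 15·44·37 = 24420.
Solve by successive substitution. Start with x ≡ 3 (mod 15).
  Combine with x ≡ 33 (mod 44): write x = 3 + 15·t and require 3 + 15·t ≡ 33 (mod 44), i.e. 15·t ≡ 33 − 3 ≡ 30 (mod 44). Since 15^(−1) ≡ 3 (mod 44), t ≡ 3·30 ≡ 2 (mod 44). So x ≡ 3 + 15·2 = 33 (mod 660).
  Combine with x ≡ 15 (mod 37): write x = 33 + 660·t and require 33 + 660·t ≡ 15 (mod 37), i.e. 660·t ≡ 15 − 33 ≡ 19 (mod 37). Since 660^(−1) ≡ 6 (mod 37) (660 ≡ 31 (mod 37)), t ≡ 6·19 ≡ 3 (mod 37). So x ≡ 33 + 660·3 = 2013 (mod 24420).
Unique solution in [0, 24420): x = 2013.

Final answer: x ≡ 2013 (mod 24420); the representative in [0, 24420) is 2013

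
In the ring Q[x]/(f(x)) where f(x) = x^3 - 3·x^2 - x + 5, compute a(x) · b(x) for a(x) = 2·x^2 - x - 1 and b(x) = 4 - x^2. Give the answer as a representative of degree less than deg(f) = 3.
a · b ≡ -8·x^2 + x + 21 (mod f(x))

First multiply in Q[x] without reducing: a · b = -2·x^4 + x^3 + 9·x^2 - 4·x - 4. Now divide by f(x) = x^3 - 3·x^2 - x + 5, eliminating the leading term at each step:
  leading term -2·x^4: subtract (-2·x)·f(x) = -2·x^4 + 6·x^3 + 2·x^2 - 10·x, leaving -5·x^3 + 7·x^2 + 6·x - 4
  leading term -5·x^3: subtract (-5)·f(x) = -5·x^3 + 15·x^2 + 5·x - 25, leaving -8·x^2 + x + 21
The degree is now < 3, so this is the remainder. Hence a · b ≡ -8·x^2 + x + 21 in Q[x]/(f).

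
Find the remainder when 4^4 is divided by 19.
Use repeated squaring. Binary(4) = 100. Walk through the bits of the exponent 4 left-to-right: at each bit after the leading one, square the running value, then multiply by 4 if the bit is 1 (always reducing mod 19):
  bit 1 = 1 (leading): start with 4.
  bit 2 = 0: square 4^2 = 16 (mod 19).
  bit 3 = 0: square 16^2 = 256 ≡ 9 (mod 19).
Final value: 4^4 ≡ 9 (mod 19).

Final answer: 9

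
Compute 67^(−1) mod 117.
Apply the extended Euclidean algorithm to (117, 67), tracking rows (r, s, t) with s·117 + t·67 = r. Each division r_prev = q·r_cur + r_new produces the new row as (previous row) − q·(current row):
  row A: (117, 1, 0)   [1·117 + 0·67 = 117]
  row B: (67, 0, 1)   [0·117 + 1·67 = 67]
  117 = 1·67 + 50   → row C = row A − 1·row B = (50, 1, −1)   [check: 1·117 − 1·67 = 50]
  67 = 1·50 + 17   → row D = row B − 1·row C = (17, −1, 2)   [check: −1·117 + 2·67 = 17]
  50 = 2·17 + 16   → row E = row C − 2·row D = (16, 3, −5)   [check: 3·117 − 5·67 = 16]
  17 = 1·16 + 1   → row F = row D − 1·row E = (1, −4, 7)   [check: −4·117 + 7·67 = 1]
  16 = 16·1 + 0   → remainder 0, stop. gcd = 1 (last nonzero row F).
The gcd is 1, so 67 is invertible mod 117. The last nonzero row gives −4·117 + 7·67 = 1, so t = 7. So 67^(−1) ≡ 7 (mod 117). Verify: 67 · 7 = 469 ≡ 1 (mod 117). ✓

Final answer: 67^(−1) ≡ 7 (mod 117)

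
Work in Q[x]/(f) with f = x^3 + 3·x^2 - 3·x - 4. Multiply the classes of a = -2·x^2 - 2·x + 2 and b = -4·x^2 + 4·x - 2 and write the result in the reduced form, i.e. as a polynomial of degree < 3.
First multiply in Q[x] without reducing: a · b = 8·x^4 - 12·x^2 + 12·x - 4. Now divide by f(x) = x^3 + 3·x^2 - 3·x - 4, eliminating the leading term at each step:
  leading term 8·x^4: subtract (8·x)·f(x) = 8·x^4 + 24·x^3 - 24·x^2 - 32·x, leaving -24·x^3 + 12·x^2 + 44·x - 4
  leading term -24·x^3: subtract (-24)·f(x) = -24·x^3 - 72·x^2 + 72·x + 96, leaving 84·x^2 - 28·x - 100
The degree is now < 3, so this is the remainder. Hence a · b ≡ 84·x^2 - 28·x - 100 in Q[x]/(f).

Final answer: a · b ≡ 84·x^2 - 28·x - 100 (mod f(x))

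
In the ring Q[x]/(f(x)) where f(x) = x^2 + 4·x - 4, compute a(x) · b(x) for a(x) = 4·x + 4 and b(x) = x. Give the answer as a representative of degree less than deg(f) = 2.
First multiply in Q[x] without reducing: a · b = 4·x^2 + 4·x. Now divide by f(x) = x^2 + 4·x - 4, eliminating the leading term at each step:
  leading term 4·x^2: subtract (4)·f(x) = 4·x^2 + 16·x - 16, leaving 16 - 12·x
The degree is now < 2, so this is the remainder. Hence a · b ≡ 16 - 12·x in Q[x]/(f).

Final answer: a · b ≡ 16 - 12·x (mod f(x))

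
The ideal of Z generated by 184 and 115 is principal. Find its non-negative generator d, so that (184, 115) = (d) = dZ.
In the PID Z, (a, b) is generated by gcd(a, b). Compute gcd(184, 115) with the extended Euclidean algorithm, tracking rows (r, s, t) with s·184 + t·115 = r:
  row A: (184, 1, 0)   [1·184 + 0·115 = 184]
  row B: (115, 0, 1)   [0·184 + 1·115 = 115]
  184 = 1·115 + 69   → row C = row A − 1·row B = (69, 1, −1)   [check: 1·184 − 1·115 = 69]
  115 = 1·69 + 46   → row D = row B − 1·row C = (46, −1, 2)   [check: −1·184 + 2·115 = 46]
  69 = 1·46 + 23   → row E = row C − 1·row D = (23, 2, −3)   [check: 2·184 − 3·115 = 23]
  46 = 2·23 + 0   → remainder 0, stop. gcd = 23 (last nonzero row E).
So gcd(184, 115) = 23, with Bézout identity 2·184 − 3·115 = 23. Containment (⊇): the Bézout identity exhibits 23 as an element of (184, 115), giving (23) ⊆ (184, 115). Containment (⊆): since 23 | 184 and 23 | 115 (184 = 23·8, 115 = 23·5), every Z-linear combination of 184 and 115 is divisible by 23, so (184, 115) ⊆ (23). Therefore (184, 115) = (23), d = 23.

Final answer: (184, 115) = (23); d = 23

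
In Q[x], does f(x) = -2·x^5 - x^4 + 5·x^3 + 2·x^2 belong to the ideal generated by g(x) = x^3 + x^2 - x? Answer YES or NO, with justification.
In Q[x] the ideal (g) consists of all multiples of g, so f ∈ (g) iff g | f, i.e. iff the remainder of f on division by g is 0. Divide f by g (g is monic, so eliminate the leading term of the running remainder at each step):
  leading term -2·x^5: subtract (-2·x^2)·g(x) = -2·x^5 - 2·x^4 + 2·x^3, leaving x^4 + 3·x^3 + 2·x^2
  leading term x^4: subtract (x)·g(x) = x^4 + x^3 - x^2, leaving 2·x^3 + 3·x^2
  leading term 2·x^3: subtract (2)·g(x) = 2·x^3 + 2·x^2 - 2·x, leaving x^2 + 2·x
The remainder r(x) = x^2 + 2·x ≠ 0 (and deg r < deg g), so g ∤ f, i.e. f ∉ (g).

Final answer: NO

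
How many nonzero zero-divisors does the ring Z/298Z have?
Z/298Z has 149 nonzero zero-divisors

In Z/298Z each nonzero element is either a unit (gcd with 298 is 1) or a zero-divisor (gcd > 1). The number of units is φ(298): factorise 298 = 2 · 149, so φ(298) = (2 − 1) · (149 − 1) = 1 · 148 = 148. The nonzero elements number 298 − 1 = 297. Hence the nonzero zero-divisors number 297 − 148 = 149.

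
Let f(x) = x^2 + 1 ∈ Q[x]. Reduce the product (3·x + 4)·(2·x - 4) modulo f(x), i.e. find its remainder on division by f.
a · b ≡ -4·x - 22 (mod f(x))

First multiply in Q[x] without reducing: a · b = 6·x^2 - 4·x - 16. Now divide by f(x) = x^2 + 1, eliminating the leading term at each step:
  leading term 6·x^2: subtract (6)·f(x) = 6·x^2 + 6, leaving -4·x - 22
The degree is now < 2, so this is the remainder. Hence a · b ≡ -4·x - 22 in Q[x]/(f).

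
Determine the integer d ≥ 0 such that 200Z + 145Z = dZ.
In the PID Z, (a, b) is generated by gcd(a, b). Compute gcd(200, 145) with the extended Euclidean algorithm, tracking rows (r, s, t) with s·200 + t·145 = r:
  row A: (200, 1, 0)   [1·200 + 0·145 = 200]
  row B: (145, 0, 1)   [0·200 + 1·145 = 145]
  200 = 1·145 + 55   → row C = row A − 1·row B = (55, 1, −1)   [check: 1·200 − 1·145 = 55]
  145 = 2·55 + 35   → row D = row B − 2·row C = (35, −2, 3)   [check: −2·200 + 3·145 = 35]
  55 = 1·35 + 20   → row E = row C − 1·row D = (20, 3, −4)   [check: 3·200 − 4·145 = 20]
  35 = 1·20 + 15   → row F = row D − 1·row E = (15, −5, 7)   [check: −5·200 + 7·145 = 15]
  20 = 1·15 + 5   → row G = row E − 1·row F = (5, 8, −11)   [check: 8·200 − 11·145 = 5]
  15 = 3·5 + 0   → remainder 0, stop. gcd = 5 (last nonzero row G).
So gcd(200, 145) = 5, with Bézout identity 8·200 − 11·145 = 5. Containment (⊇): the Bézout identity exhibits 5 as an element of (200, 145), giving (5) ⊆ (200, 145). Containment (⊆): since 5 | 200 and 5 | 145 (200 = 5·40, 145 = 5·29), every Z-linear combination of 200 and 145 is divisible by 5, so (200, 145) ⊆ (5). Therefore (200, 145) = (5), d = 5.

Final answer: (200, 145) = (5); d = 5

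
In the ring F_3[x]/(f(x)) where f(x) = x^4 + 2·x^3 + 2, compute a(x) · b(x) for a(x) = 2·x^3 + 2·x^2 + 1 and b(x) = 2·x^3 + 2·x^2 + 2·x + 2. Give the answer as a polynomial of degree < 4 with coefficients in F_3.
Multiply as integer polynomials: a · b = 4·x^6 + 8·x^5 + 8·x^4 + 10·x^3 + 6·x^2 + 2·x + 2. Reducing coefficients mod 3: a · b ≡ x^6 + 2·x^5 + 2·x^4 + x^3 + 2·x + 2. Now divide by f(x) = x^4 + 2·x^3 + 2 in F_3[x], eliminating the leading term at each step:
  leading term x^6: subtract (x^2)·f(x) = x^6 + 2·x^5 + 2·x^2, leaving 2·x^4 + x^3 + x^2 + 2·x + 2 (coefficients mod 3)
  leading term 2·x^4: subtract (2)·f(x) = 2·x^4 + x^3 + 1, leaving x^2 + 2·x + 1 (coefficients mod 3)
The degree is now < 4, so this is the remainder. Hence a · b ≡ x^2 + 2·x + 1 in F_3[x]/(f).

Final answer: a · b ≡ x^2 + 2·x + 1 (mod f(x))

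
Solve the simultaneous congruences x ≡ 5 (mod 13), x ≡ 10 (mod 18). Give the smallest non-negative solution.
The moduli 13, 18 are pairwise coprime, so by the CRT there is a unique solution mod 13·18 = 234.
Solve by successive substitution. Start with x ≡ 5 (mod 13).
  Combine with x ≡ 10 (mod 18): write x = 5 + 13·t and require 5 + 13·t ≡ 10 (mod 18), i.e. 13·t ≡ 10 − 5 ≡ 5 (mod 18). Since 13^(−1) ≡ 7 (mod 18), t ≡ 7·5 ≡ 17 (mod 18). So x ≡ 5 + 13·17 = 226 (mod 234).
Unique solution in [0, 234): x = 226.

Final answer: x ≡ 226 (mod 234); the representative in [0, 234) is 226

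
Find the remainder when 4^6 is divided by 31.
Use repeated squaring. Binary(6) = 110. Walk through the bits of the exponent 6 left-to-right: at each bit after the leading one, square the running value, then multiply by 4 if the bit is 1 (always reducing mod 31):
  bit 1 = 1 (leading): start with 4.
  bit 2 = 1: square 4^2 = 16; bit is 1, so multiply 16·4 = 64 ≡ 2 (mod 31).
  bit 3 = 0: square 2^2 = 4 (mod 31).
Final value: 4^6 ≡ 4 (mod 31).

Final answer: 4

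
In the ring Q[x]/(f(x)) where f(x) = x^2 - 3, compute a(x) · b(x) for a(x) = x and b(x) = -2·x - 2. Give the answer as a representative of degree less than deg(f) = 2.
a · b ≡ -2·x - 6 (mod f(x))

First multiply in Q[x] without reducing: a · b = -2·x^2 - 2·x. Now divide by f(x) = x^2 - 3, eliminating the leading term at each step:
  leading term -2·x^2: subtract (-2)·f(x) = 6 - 2·x^2, leaving -2·x - 6
The degree is now < 2, so this is the remainder. Hence a · b ≡ -2·x - 6 in Q[x]/(f).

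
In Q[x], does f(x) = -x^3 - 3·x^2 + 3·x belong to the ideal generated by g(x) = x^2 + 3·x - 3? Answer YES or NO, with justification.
YES

In Q[x] the ideal (g) consists of all multiples of g, so f ∈ (g) iff g | f, i.e. iff the remainder of f on division by g is 0. Divide f by g (g is monic, so eliminate the leading term of the running remainder at each step):
  leading term -x^3: subtract (-x)·g(x) = -x^3 - 3·x^2 + 3·x, leaving 0
The remainder is 0, so f(x) = g(x) · h(x) with h(x) = -x. Hence g | f, i.e. f ∈ (g).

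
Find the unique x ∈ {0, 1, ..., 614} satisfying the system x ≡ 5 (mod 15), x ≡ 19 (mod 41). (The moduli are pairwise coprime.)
x ≡ 470 (mod 615); the representative in [0, 615) is 470

The moduli 15, 41 are pairwise coprime, so by the CRT there is a unique solution mod 15·41 = 615.
Solve by successive substitution. Start with x ≡ 5 (mod 15).
  Combine with x ≡ 19 (mod 41): write x = 5 + 15·t and require 5 + 15·t ≡ 19 (mod 41), i.e. 15·t ≡ 19 − 5 ≡ 14 (mod 41). Since 15^(−1) ≡ 11 (mod 41), t ≡ 11·14 ≡ 31 (mod 41). So x ≡ 5 + 15·31 = 470 (mod 615).
Unique solution in [0, 615): x = 470.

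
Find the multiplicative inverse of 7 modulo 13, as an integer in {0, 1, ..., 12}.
7^(−1) ≡ 2 (mod 13)

Apply the extended Euclidean algorithm to (13, 7), tracking rows (r, s, t) with s·13 + t·7 = r. Each division r_prev = q·r_cur + r_new produces the new row as (previous row) − q·(current row):
  row A: (13, 1, 0)   [1·13 + 0·7 = 13]
  row B: (7, 0, 1)   [0·13 + 1·7 = 7]
  13 = 1·7 + 6   → row C = row A − 1·row B = (6, 1, −1)   [check: 1·13 − 1·7 = 6]
  7 = 1·6 + 1   → row D = row B − 1·row C = (1, −1, 2)   [check: −1·13 + 2·7 = 1]
  6 = 6·1 + 0   → remainder 0, stop. gcd = 1 (last nonzero row D).
The gcd is 1, so 7 is invertible mod 13. The last nonzero row gives −1·13 + 2·7 = 1, so t = 2. So 7^(−1) ≡ 2 (mod 13). Verify: 7 · 2 = 14 ≡ 1 (mod 13). ✓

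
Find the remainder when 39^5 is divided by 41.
9

Use repeated squaring. Binary(5) = 101. Walk through the bits of the exponent 5 left-to-right: at each bit after the leading one, square the running value, then multiply by 39 if the bit is 1 (always reducing mod 41):
  bit 1 = 1 (leading): start with 39.
  bit 2 = 0: square 39^2 = 1521 ≡ 4 (mod 41).
  bit 3 = 1: square 4^2 = 16; bit is 1, so multiply 16·39 = 624 ≡ 9 (mod 41).
Final value: 39^5 ≡ 9 (mod 41).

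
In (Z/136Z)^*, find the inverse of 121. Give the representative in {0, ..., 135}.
Apply the extended Euclidean algorithm to (136, 121), tracking rows (r, s, t) with s·136 + t·121 = r. Each division r_prev = q·r_cur + r_new produces the new row as (previous row) − q·(current row):
  row A: (136, 1, 0)   [1·136 + 0·121 = 136]
  row B: (121, 0, 1)   [0·136 + 1·121 = 121]
  136 = 1·121 + 15   → row C = row A − 1·row B = (15, 1, −1)   [check: 1·136 − 1·121 = 15]
  121 = 8·15 + 1   → row D = row B − 8·row C = (1, −8, 9)   [check: −8·136 + 9·121 = 1]
  15 = 15·1 + 0   → remainder 0, stop. gcd = 1 (last nonzero row D).
The gcd is 1, so 121 is invertible mod 136. The last nonzero row gives −8·136 + 9·121 = 1, so t = 9. So 121^(−1) ≡ 9 (mod 136). Verify: 121 · 9 = 1089 ≡ 1 (mod 136). ✓

Final answer: 121^(−1) ≡ 9 (mod 136)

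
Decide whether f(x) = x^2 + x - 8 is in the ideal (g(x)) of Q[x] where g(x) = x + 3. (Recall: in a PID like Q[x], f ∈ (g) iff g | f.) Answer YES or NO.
In Q[x] the ideal (g) consists of all multiples of g, so f ∈ (g) iff g | f, i.e. iff the remainder of f on division by g is 0. Divide f by g (g is monic, so eliminate the leading term of the running remainder at each step):
  leading term x^2: subtract (x)·g(x) = x^2 + 3·x, leaving -2·x - 8
  leading term -2·x: subtract (-2)·g(x) = -2·x - 6, leaving -2
The remainder r(x) = -2 ≠ 0 (and deg r < deg g), so g ∤ f, i.e. f ∉ (g).

Final answer: NO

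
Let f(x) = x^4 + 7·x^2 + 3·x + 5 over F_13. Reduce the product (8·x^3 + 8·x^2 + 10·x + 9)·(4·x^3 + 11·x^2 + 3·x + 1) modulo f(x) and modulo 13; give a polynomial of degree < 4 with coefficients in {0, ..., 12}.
Multiply as integer polynomials: a · b = 32·x^6 + 120·x^5 + 152·x^4 + 178·x^3 + 137·x^2 + 37·x + 9. Reducing coefficients mod 13: a · b ≡ 6·x^6 + 3·x^5 + 9·x^4 + 9·x^3 + 7·x^2 + 11·x + 9. Now divide by f(x) = x^4 + 7·x^2 + 3·x + 5 in F_13[x], eliminating the leading term at each step:
  leading term 6·x^6: subtract (6·x^2)·f(x) = 6·x^6 + 3·x^4 + 5·x^3 + 4·x^2, leaving 3·x^5 + 6·x^4 + 4·x^3 + 3·x^2 + 11·x + 9 (coefficients mod 13)
  leading term 3·x^5: subtract (3·x)·f(x) = 3·x^5 + 8·x^3 + 9·x^2 + 2·x, leaving 6·x^4 + 9·x^3 + 7·x^2 + 9·x + 9 (coefficients mod 13)
  leading term 6·x^4: subtract (6)·f(x) = 6·x^4 + 3·x^2 + 5·x + 4, leaving 9·x^3 + 4·x^2 + 4·x + 5 (coefficients mod 13)
The degree is now < 4, so this is the remainder. Hence a · b ≡ 9·x^3 + 4·x^2 + 4·x + 5 in F_13[x]/(f).

Final answer: a · b ≡ 9·x^3 + 4·x^2 + 4·x + 5 (mod f(x))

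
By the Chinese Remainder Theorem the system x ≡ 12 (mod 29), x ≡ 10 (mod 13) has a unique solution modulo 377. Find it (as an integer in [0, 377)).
The moduli 29, 13 are pairwise coprime, so by the CRT there is a unique solution mod 29·13 = 377.
Solve by successive substitution. Start with x ≡ 12 (mod 29).
  Combine with x ≡ 10 (mod 13): write x = 12 + 29·t and require 12 + 29·t ≡ 10 (mod 13), i.e. 29·t ≡ 10 − 12 ≡ 11 (mod 13). Since 29^(−1) ≡ 9 (mod 13) (29 ≡ 3 (mod 13)), t ≡ 9·11 ≡ 8 (mod 13). So x ≡ 12 + 29·8 = 244 (mod 377).
Unique solution in [0, 377): x = 244.

Final answer: x ≡ 244 (mod 377); the representative in [0, 377) is 244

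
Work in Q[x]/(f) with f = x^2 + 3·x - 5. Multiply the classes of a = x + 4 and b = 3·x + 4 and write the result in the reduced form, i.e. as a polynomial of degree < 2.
a · b ≡ 7·x + 31 (mod f(x))

First multiply in Q[x] without reducing: a · b = 3·x^2 + 16·x + 16. Now divide by f(x) = x^2 + 3·x - 5, eliminating the leading term at each step:
  leading term 3·x^2: subtract (3)·f(x) = 3·x^2 + 9·x - 15, leaving 7·x + 31
The degree is now < 2, so this is the remainder. Hence a · b ≡ 7·x + 31 in Q[x]/(f).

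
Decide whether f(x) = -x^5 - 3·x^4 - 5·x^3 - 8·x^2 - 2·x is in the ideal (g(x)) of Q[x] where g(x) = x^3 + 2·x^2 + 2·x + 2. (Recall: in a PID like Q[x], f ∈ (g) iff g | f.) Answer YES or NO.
In Q[x] the ideal (g) consists of all multiples of g, so f ∈ (g) iff g | f, i.e. iff the remainder of f on division by g is 0. Divide f by g (g is monic, so eliminate the leading term of the running remainder at each step):
  leading term -x^5: subtract (-x^2)·g(x) = -x^5 - 2·x^4 - 2·x^3 - 2·x^2, leaving -x^4 - 3·x^3 - 6·x^2 - 2·x
  leading term -x^4: subtract (-x)·g(x) = -x^4 - 2·x^3 - 2·x^2 - 2·x, leaving -x^3 - 4·x^2
  leading term -x^3: subtract (-1)·g(x) = -x^3 - 2·x^2 - 2·x - 2, leaving -2·x^2 + 2·x + 2
The remainder r(x) = -2·x^2 + 2·x + 2 ≠ 0 (and deg r < deg g), so g ∤ f, i.e. f ∉ (g).

Final answer: NO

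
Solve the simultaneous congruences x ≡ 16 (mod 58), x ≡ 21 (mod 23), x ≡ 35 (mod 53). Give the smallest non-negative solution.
The moduli 58, 23, 53 are pairwise coprime, so by the CRT there is a unique solution mod 58·23·53 = 70702.
Solve by successive substitution. Start with x ≡ 16 (mod 58).
  Combine with x ≡ 21 (mod 23): write x = 16 + 58·t and require 16 + 58·t ≡ 21 (mod 23), i.e. 58·t ≡ 21 − 16 ≡ 5 (mod 23). Since 58^(−1) ≡ 2 (mod 23) (58 ≡ 12 (mod 23)), t ≡ 2·5 ≡ 10 (mod 23). So x ≡ 16 + 58·10 = 596 (mod 1334).
  Combine with x ≡ 35 (mod 53): write x = 596 + 1334·t and require 596 + 1334·t ≡ 35 (mod 53), i.e. 1334·t ≡ 35 − 596 ≡ 22 (mod 53). Since 1334^(−1) ≡ 6 (mod 53) (1334 ≡ 9 (mod 53)), t ≡ 6·22 ≡ 26 (mod 53). So x ≡ 596 + 1334·26 = 35280 (mod 70702).
Unique solution in [0, 70702): x = 35280.

Final answer: x ≡ 35280 (mod 70702); the representative in [0, 70702) is 35280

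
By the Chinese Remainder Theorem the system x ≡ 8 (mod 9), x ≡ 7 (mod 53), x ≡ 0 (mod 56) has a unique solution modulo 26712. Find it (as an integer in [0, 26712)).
x ≡ 21896 (mod 26712); the representative in [0, 26712) is 21896

The moduli 9, 53, 56 are pairwise coprime, so by the CRT there is a unique solution mod 9·53·56 = 26712.
Solve by successive substitution. Start with x ≡ 8 (mod 9).
  Combine with x ≡ 7 (mod 53): write x = 8 + 9·t and require 8 + 9·t ≡ 7 (mod 53), i.e. 9·t ≡ 7 − 8 ≡ 52 (mod 53). Since 9^(−1) ≡ 6 (mod 53), t ≡ 6·52 ≡ 47 (mod 53). So x ≡ 8 + 9·47 = 431 (mod 477).
  Combine with x ≡ 0 (mod 56): write x = 431 + 477·t and require 431 + 477·t ≡ 0 (mod 56), i.e. 477·t ≡ 0 − 431 ≡ 17 (mod 56). Since 477^(−1) ≡ 29 (mod 56) (477 ≡ 29 (mod 56)), t ≡ 29·17 ≡ 45 (mod 56). So x ≡ 431 + 477·45 = 21896 (mod 26712).
Unique solution in [0, 26712): x = 21896.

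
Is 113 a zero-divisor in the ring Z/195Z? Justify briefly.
NO

gcd(113, 195) = 1, so 113 is a unit in Z/195Z (it has a multiplicative inverse). A unit cannot be a zero-divisor: if 113·b ≡ 0 then multiplying both sides by 113^(−1) gives b ≡ 0. So 113 is not a zero-divisor.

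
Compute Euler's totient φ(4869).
φ(4869) = 3240

φ is multiplicative, with φ(p^e) = p^e − p^(e−1). Factorise 4869 = 3^2 · 541. Then
  φ(4869) = (3^2 − 3^1) · (541 − 1) = 6 · 540 = 3240.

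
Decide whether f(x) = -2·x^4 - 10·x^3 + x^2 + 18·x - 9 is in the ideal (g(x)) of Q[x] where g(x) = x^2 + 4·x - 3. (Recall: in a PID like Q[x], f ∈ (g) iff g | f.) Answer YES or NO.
YES

In Q[x] the ideal (g) consists of all multiples of g, so f ∈ (g) iff g | f, i.e. iff the remainder of f on division by g is 0. Divide f by g (g is monic, so eliminate the leading term of the running remainder at each step):
  leading term -2·x^4: subtract (-2·x^2)·g(x) = -2·x^4 - 8·x^3 + 6·x^2, leaving -2·x^3 - 5·x^2 + 18·x - 9
  leading term -2·x^3: subtract (-2·x)·g(x) = -2·x^3 - 8·x^2 + 6·x, leaving 3·x^2 + 12·x - 9
  leading term 3·x^2: subtract (3)·g(x) = 3·x^2 + 12·x - 9, leaving 0
The remainder is 0, so f(x) = g(x) · h(x) with h(x) = -2·x^2 - 2·x + 3. Hence g | f, i.e. f ∈ (g).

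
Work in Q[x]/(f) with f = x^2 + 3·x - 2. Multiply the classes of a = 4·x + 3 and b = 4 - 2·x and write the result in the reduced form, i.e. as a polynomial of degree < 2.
a · b ≡ 34·x - 4 (mod f(x))

First multiply in Q[x] without reducing: a · b = -8·x^2 + 10·x + 12. Now divide by f(x) = x^2 + 3·x - 2, eliminating the leading term at each step:
  leading term -8·x^2: subtract (-8)·f(x) = -8·x^2 - 24·x + 16, leaving 34·x - 4
The degree is now < 2, so this is the remainder. Hence a · b ≡ 34·x - 4 in Q[x]/(f).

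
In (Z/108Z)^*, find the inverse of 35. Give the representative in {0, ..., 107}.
35^(−1) ≡ 71 (mod 108)

Apply the extended Euclidean algorithm to (108, 35), tracking rows (r, s, t) with s·108 + t·35 = r. Each division r_prev = q·r_cur + r_new produces the new row as (previous row) − q·(current row):
  row A: (108, 1, 0)   [1·108 + 0·35 = 108]
  row B: (35, 0, 1)   [0·108 + 1·35 = 35]
  108 = 3·35 + 3   → row C = row A − 3·row B = (3, 1, −3)   [check: 1·108 − 3·35 = 3]
  35 = 11·3 + 2   → row D = row B − 11·row C = (2, −11, 34)   [check: −11·108 + 34·35 = 2]
  3 = 1·2 + 1   → row E = row C − 1·row D = (1, 12, −37)   [check: 12·108 − 37·35 = 1]
  2 = 2·1 + 0   → remainder 0, stop. gcd = 1 (last nonzero row E).
The gcd is 1, so 35 is invertible mod 108. The last nonzero row gives 12·108 − 37·35 = 1, so t = −37. So 35^(−1) ≡ −37 ≡ 71 (mod 108). Verify: 35 · 71 = 2485 ≡ 1 (mod 108). ✓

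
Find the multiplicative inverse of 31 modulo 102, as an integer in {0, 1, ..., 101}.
31^(−1) ≡ 79 (mod 102)

Apply the extended Euclidean algorithm to (102, 31), tracking rows (r, s, t) with s·102 + t·31 = r. Each division r_prev = q·r_cur + r_new produces the new row as (previous row) − q·(current row):
  row A: (102, 1, 0)   [1·102 + 0·31 = 102]
  row B: (31, 0, 1)   [0·102 + 1·31 = 31]
  102 = 3·31 + 9   → row C = row A − 3·row B = (9, 1, −3)   [check: 1·102 − 3·31 = 9]
  31 = 3·9 + 4   → row D = row B − 3·row C = (4, −3, 10)   [check: −3·102 + 10·31 = 4]
  9 = 2·4 + 1   → row E = row C − 2·row D = (1, 7, −23)   [check: 7·102 − 23·31 = 1]
  4 = 4·1 + 0   → remainder 0, stop. gcd = 1 (last nonzero row E).
The gcd is 1, so 31 is invertible mod 102. The last nonzero row gives 7·102 − 23·31 = 1, so t = −23. So 31^(−1) ≡ −23 ≡ 79 (mod 102). Verify: 31 · 79 = 2449 ≡ 1 (mod 102). ✓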